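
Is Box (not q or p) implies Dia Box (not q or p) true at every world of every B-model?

Tableau for the negation not (Box (not q or p) implies Dia Box (not q or p)):
1. not (Box (not q or p) implies Dia Box (not q or p)), 0
2. Box (not q or p), 0   [neg-implies-rule on 1]
3. not Dia Box (not q or p), 0   [neg-implies-rule on 1]
4. not q or p, 0   [Box-rule on 2 via 0R0]
5. not Box (not q or p), 0   [neg-Dia-rule on 3 via 0R0]
6. p, 0   [or-rule on 4 (branches; this branch)]
7. not (not q or p), 1   [neg-Box-rule on 5: fresh world 1, 0R1]
8. q, 1   [neg-or-rule on 7]
9. not p, 1   [neg-or-rule on 7]
10. not q or p, 1   [Box-rule on 2 via 0R1]
11. not Box (not q or p), 1   [neg-Dia-rule on 3 via 0R1]
12. p, 1   [or-rule on 10 (branches; this branch)]
Accessibility: 0R0, 0R1, 1R0, 1R1
Branch closes: p and not p both at 1.
All branches of the negation close; one closing branch shown above.

Valid in B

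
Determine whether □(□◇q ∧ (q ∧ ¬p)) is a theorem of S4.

Invalid (countermodel exists)

Tableau for the negation ¬□(□◇q ∧ (q ∧ ¬p)):
1. ¬□(□◇q ∧ (q ∧ ¬p)), w0
2. ¬(□◇q ∧ (q ∧ ¬p)), w1
3. ¬(q ∧ ¬p), w1
4. p, w1
Accessibility: w0Rw0, w0Rw1, w1Rw1
The negation has an open branch (countermodel exists).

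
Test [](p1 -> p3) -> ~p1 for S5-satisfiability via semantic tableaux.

1. [](p1 -> p3) -> ~p1, u
2. ~p1, u
Accessibility: uRu

Satisfiable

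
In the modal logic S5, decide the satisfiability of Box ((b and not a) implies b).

1. Box ((b and not a) implies b), u
2. (b and not a) implies b, u   [Box-rule on 1 via uRu]
3. b, u   [implies-rule on 2 (branches; this branch)]
Accessibility: uRu

Satisfiable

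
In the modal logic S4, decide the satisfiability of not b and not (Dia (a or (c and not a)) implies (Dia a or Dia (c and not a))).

1. not b and not (Dia (a or (c and not a)) implies (Dia a or Dia (c and not a))), w0
2. not b, w0
3. not (Dia (a or (c and not a)) implies (Dia a or Dia (c and not a))), w0
4. Dia (a or (c and not a)), w0
5. not (Dia a or Dia (c and not a)), w0
6. not Dia a, w0
7. not Dia (c and not a), w0
8. not a, w0
9. not (c and not a), w0
10. not c, w0
11. a or (c and not a), w1
12. not a, w1
13. not (c and not a), w1
14. c and not a, w1
15. c, w1
16. a, w1
Accessibility: w0Rw0, w0Rw1, w1Rw1
Branch closes: a and not a both at w1.
(One branch shown.) All branches close.

Unsatisfiable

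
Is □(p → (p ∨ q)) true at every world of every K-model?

Yes, valid

Tableau for the negation ¬□(p → (p ∨ q)):
1. ¬□(p → (p ∨ q)), u
2. ¬(p → (p ∨ q)), v   [¬□-rule on 1: fresh world v, uRv]
3. p, v   [¬→-rule on 2]
4. ¬(p ∨ q), v   [¬→-rule on 2]
5. ¬p, v   [¬∨-rule on 4]
6. ¬q, v   [¬∨-rule on 4]
Accessibility: uRv
Branch closes: p and ¬p both at v.
All branches of the negation close; one closing branch shown above.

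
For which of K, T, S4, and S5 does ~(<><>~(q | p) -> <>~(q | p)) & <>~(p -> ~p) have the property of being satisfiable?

K, T

T-tableau for the formula:
1. ~(<><>~(q | p) -> <>~(q | p)) & <>~(p -> ~p), u
2. ~(<><>~(q | p) -> <>~(q | p)), u
3. <>~(p -> ~p), u
4. <><>~(q | p), u
5. ~<>~(q | p), u
6. q | p, u
7. p, u
8. ~(p -> ~p), v
9. p, v
10. q | p, v
11. <>~(q | p), w
12. q | p, w
13. p, w
14. ~(q | p), x
15. ~q, x
16. ~p, x
Accessibility: uRu, uRv, uRw, vRv, wRw, wRx, xRx
Complete open branch: satisfiable in T, hence also in K (this T-model is also a K-model).
S4-tableau for the formula:
1. ~(<><>~(q | p) -> <>~(q | p)) & <>~(p -> ~p), u
2. ~(<><>~(q | p) -> <>~(q | p)), u
3. <>~(p -> ~p), u
4. <><>~(q | p), u
5. ~<>~(q | p), u
6. q | p, u
7. p, u
8. ~(p -> ~p), v
9. p, v
10. q | p, v
11. <>~(q | p), w
12. q | p, w
13. p, w
14. ~(q | p), x
15. ~q, x
16. ~p, x
17. q | p, x
18. p, x
Accessibility: uRu, uRv, uRw, uRx, vRv, wRw, wRx, xRx
Branch closes: p and ~p both at x.
Every branch closes (one shown): unsatisfiable in S4, hence also in S5 (every S5-frame is an S4-frame).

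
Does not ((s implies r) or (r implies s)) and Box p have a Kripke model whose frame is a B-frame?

No, unsatisfiable

1. not ((s implies r) or (r implies s)) and Box p, 0
2. not ((s implies r) or (r implies s)), 0
3. Box p, 0
4. not (s implies r), 0
5. not (r implies s), 0
6. s, 0
7. not r, 0
8. r, 0
9. not s, 0
Accessibility: 0R0
Branch closes: r and not r both at 0.
Every branch closes; the branch above is one of them.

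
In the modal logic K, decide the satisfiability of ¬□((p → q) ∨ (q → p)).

1. ¬□((p → q) ∨ (q → p)), u
2. ¬((p → q) ∨ (q → p)), v
3. ¬(p → q), v
4. ¬(q → p), v
5. p, v
6. ¬q, v
7. q, v
8. ¬p, v
Accessibility: uRv
Branch closes: q and ¬q both at v.
Every branch closes; the branch above is one of them.

No, unsatisfiable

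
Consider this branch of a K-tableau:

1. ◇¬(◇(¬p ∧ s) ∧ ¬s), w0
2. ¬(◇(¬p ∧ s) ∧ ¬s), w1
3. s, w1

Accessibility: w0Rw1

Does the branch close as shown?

Open

There is no literal clash: for every atom and world, at most one sign appears.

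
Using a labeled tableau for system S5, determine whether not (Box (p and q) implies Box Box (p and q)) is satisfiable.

No, unsatisfiable

1. not (Box (p and q) implies Box Box (p and q)), w0
2. Box (p and q), w0
3. not Box Box (p and q), w0
4. p and q, w0
5. p, w0
6. q, w0
7. not Box (p and q), w1
8. p and q, w1
9. p, w1
10. q, w1
11. not (p and q), w2
12. p and q, w2
13. p, w2
14. q, w2
15. not q, w2
Accessibility: w0Rw0, w0Rw1, w0Rw2, w1Rw0, w1Rw1, w1Rw2, w2Rw0, w2Rw1, w2Rw2
Branch closes: q and not q both at w2.
(One branch shown.) All branches close.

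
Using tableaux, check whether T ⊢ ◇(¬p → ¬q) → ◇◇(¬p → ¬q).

Tableau for the negation ¬(◇(¬p → ¬q) → ◇◇(¬p → ¬q)):
1. ¬(◇(¬p → ¬q) → ◇◇(¬p → ¬q)), u
2. ◇(¬p → ¬q), u
3. ¬◇◇(¬p → ¬q), u
4. ¬◇(¬p → ¬q), u
5. ¬(¬p → ¬q), u
6. ¬p, u
7. q, u
8. ¬p → ¬q, v
9. ¬◇(¬p → ¬q), v
10. ¬(¬p → ¬q), v
11. ¬p, v
12. q, v
13. ¬q, v
Accessibility: uRu, uRv, vRv
Branch closes: q and ¬q both at v.
All branches of the negation close; one closing branch shown above.

Yes, valid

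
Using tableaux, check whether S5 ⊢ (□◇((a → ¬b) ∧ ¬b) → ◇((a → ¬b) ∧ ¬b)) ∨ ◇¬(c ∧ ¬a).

Yes, valid

Tableau for the negation ¬((□◇((a → ¬b) ∧ ¬b) → ◇((a → ¬b) ∧ ¬b)) ∨ ◇¬(c ∧ ¬a)):
1. ¬((□◇((a → ¬b) ∧ ¬b) → ◇((a → ¬b) ∧ ¬b)) ∨ ◇¬(c ∧ ¬a)), u
2. ¬(□◇((a → ¬b) ∧ ¬b) → ◇((a → ¬b) ∧ ¬b)), u   [¬∨-rule on 1]
3. ¬◇¬(c ∧ ¬a), u   [¬∨-rule on 1]
4. □◇((a → ¬b) ∧ ¬b), u   [¬→-rule on 2]
5. ¬◇((a → ¬b) ∧ ¬b), u   [¬→-rule on 2]
6. c ∧ ¬a, u   [¬◇-rule on 3 via uRu]
7. c, u   [∧-rule on 6]
8. ¬a, u   [∧-rule on 6]
9. ◇((a → ¬b) ∧ ¬b), u   [□-rule on 4 via uRu]
10. ¬((a → ¬b) ∧ ¬b), u   [¬◇-rule on 5 via uRu]
11. b, u   [¬∧-rule on 10 (branches; this branch)]
12. (a → ¬b) ∧ ¬b, v   [◇-rule on 9: fresh world v, uRv]
13. a → ¬b, v   [∧-rule on 12]
14. ¬b, v   [∧-rule on 12]
15. c ∧ ¬a, v   [¬◇-rule on 3 via uRv]
16. c, v   [∧-rule on 15]
17. ¬a, v   [∧-rule on 15]
18. ◇((a → ¬b) ∧ ¬b), v   [□-rule on 4 via uRv]
19. ¬((a → ¬b) ∧ ¬b), v   [¬◇-rule on 5 via uRv]
20. ¬(a → ¬b), v   [¬∧-rule on 19 (branches; this branch)]
21. a, v   [¬→-rule on 20]
22. b, v   [¬→-rule on 20]
Accessibility: uRu, uRv, vRu, vRv
Branch closes: a and ¬a both at v.
All branches of the negation close; one closing branch shown above.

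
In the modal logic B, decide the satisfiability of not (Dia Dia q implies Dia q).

Yes, satisfiable

1. not (Dia Dia q implies Dia q), u
2. Dia Dia q, u   [neg-implies-rule on 1]
3. not Dia q, u   [neg-implies-rule on 1]
4. not q, u   [neg-Dia-rule on 3 via uRu]
5. Dia q, v   [Dia-rule on 2: fresh world v, uRv]
6. not q, v   [neg-Dia-rule on 3 via uRv]
7. q, w   [Dia-rule on 5: fresh world w, vRw]
Accessibility: uRu, uRv, vRu, vRv, vRw, wRv, wRw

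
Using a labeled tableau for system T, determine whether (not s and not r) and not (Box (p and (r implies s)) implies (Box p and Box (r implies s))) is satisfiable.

1. (not s and not r) and not (Box (p and (r implies s)) implies (Box p and Box (r implies s))), w0
2. not s and not r, w0
3. not (Box (p and (r implies s)) implies (Box p and Box (r implies s))), w0
4. not s, w0
5. not r, w0
6. Box (p and (r implies s)), w0
7. not (Box p and Box (r implies s)), w0
8. p and (r implies s), w0
9. p, w0
10. r implies s, w0
11. not Box (r implies s), w0
12. not (r implies s), w1
13. r, w1
14. not s, w1
15. p and (r implies s), w1
16. p, w1
17. r implies s, w1
18. s, w1
Accessibility: w0Rw0, w0Rw1, w1Rw1
Branch closes: s and not s both at w1.
All branches of the tableau close; one closing branch shown above.

No, unsatisfiable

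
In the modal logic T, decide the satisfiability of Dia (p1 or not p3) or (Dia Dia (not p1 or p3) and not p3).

Yes, satisfiable

1. Dia (p1 or not p3) or (Dia Dia (not p1 or p3) and not p3), u
2. Dia Dia (not p1 or p3) and not p3, u
3. Dia Dia (not p1 or p3), u
4. not p3, u
5. Dia (not p1 or p3), v
6. not p1 or p3, w
7. p3, w
Accessibility: uRu, uRv, vRv, vRw, wRw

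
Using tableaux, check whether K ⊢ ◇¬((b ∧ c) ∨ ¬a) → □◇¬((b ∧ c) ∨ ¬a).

No, not valid

Tableau for the negation ¬(◇¬((b ∧ c) ∨ ¬a) → □◇¬((b ∧ c) ∨ ¬a)):
1. ¬(◇¬((b ∧ c) ∨ ¬a) → □◇¬((b ∧ c) ∨ ¬a)), w0
2. ◇¬((b ∧ c) ∨ ¬a), w0
3. ¬□◇¬((b ∧ c) ∨ ¬a), w0
4. ¬((b ∧ c) ∨ ¬a), w1
5. ¬(b ∧ c), w1
6. a, w1
7. ¬c, w1
8. ¬◇¬((b ∧ c) ∨ ¬a), w2
Accessibility: w0Rw1, w0Rw2
The negation has an open branch (countermodel exists).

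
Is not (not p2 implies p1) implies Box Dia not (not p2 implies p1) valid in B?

Yes, valid

Tableau for the negation not (not (not p2 implies p1) implies Box Dia not (not p2 implies p1)):
1. not (not (not p2 implies p1) implies Box Dia not (not p2 implies p1)), 0
2. not (not p2 implies p1), 0
3. not Box Dia not (not p2 implies p1), 0
4. not p2, 0
5. not p1, 0
6. not Dia not (not p2 implies p1), 1
7. not p2 implies p1, 0
8. not p2 implies p1, 1
9. p1, 0
Accessibility: 0R0, 0R1, 1R0, 1R1
Branch closes: p1 and not p1 both at 0.
All branches of the negation close; one closing branch shown above.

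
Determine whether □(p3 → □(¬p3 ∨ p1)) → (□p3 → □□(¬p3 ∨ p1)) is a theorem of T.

Tableau for the negation ¬(□(p3 → □(¬p3 ∨ p1)) → (□p3 → □□(¬p3 ∨ p1))):
1. ¬(□(p3 → □(¬p3 ∨ p1)) → (□p3 → □□(¬p3 ∨ p1))), 0
2. □(p3 → □(¬p3 ∨ p1)), 0
3. ¬(□p3 → □□(¬p3 ∨ p1)), 0
4. □p3, 0
5. ¬□□(¬p3 ∨ p1), 0
6. p3 → □(¬p3 ∨ p1), 0
7. p3, 0
8. □(¬p3 ∨ p1), 0
9. ¬p3 ∨ p1, 0
10. p1, 0
11. ¬□(¬p3 ∨ p1), 1
12. p3 → □(¬p3 ∨ p1), 1
13. p3, 1
14. ¬p3 ∨ p1, 1
15. □(¬p3 ∨ p1), 1
16. p1, 1
17. ¬(¬p3 ∨ p1), 2
18. p3, 2
19. ¬p1, 2
20. ¬p3 ∨ p1, 2
21. p1, 2
Accessibility: 0R0, 0R1, 1R1, 1R2, 2R2
Branch closes: p1 and ¬p1 both at 2.
Every branch of the negation's tableau closes; the branch above is one of them.

Valid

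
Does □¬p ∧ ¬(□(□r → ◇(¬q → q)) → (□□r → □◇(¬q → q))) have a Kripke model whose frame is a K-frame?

1. □¬p ∧ ¬(□(□r → ◇(¬q → q)) → (□□r → □◇(¬q → q))), u
2. □¬p, u   [∧-rule on 1]
3. ¬(□(□r → ◇(¬q → q)) → (□□r → □◇(¬q → q))), u   [∧-rule on 1]
4. □(□r → ◇(¬q → q)), u   [¬→-rule on 3]
5. ¬(□□r → □◇(¬q → q)), u   [¬→-rule on 3]
6. □□r, u   [¬→-rule on 5]
7. ¬□◇(¬q → q), u   [¬→-rule on 5]
8. ¬◇(¬q → q), v   [¬□-rule on 7: fresh world v, uRv]
9. ¬p, v   [□-rule on 2 via uRv]
10. □r → ◇(¬q → q), v   [□-rule on 4 via uRv]
11. □r, v   [□-rule on 6 via uRv]
12. ◇(¬q → q), v   [→-rule on 10 (branches; this branch)]
13. ¬q → q, w   [◇-rule on 12: fresh world w, vRw]
14. ¬(¬q → q), w   [¬◇-rule on 8 via vRw]
15. ¬q, w   [¬→-rule on 14]
16. r, w   [□-rule on 11 via vRw]
17. q, w   [→-rule on 13 (branches; this branch)]
Accessibility: uRv, vRw
Branch closes: q and ¬q both at w.
All branches of the tableau close; one closing branch shown above.

Unsatisfiable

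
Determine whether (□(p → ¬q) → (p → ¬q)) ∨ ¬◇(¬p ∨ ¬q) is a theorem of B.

Tableau for the negation ¬((□(p → ¬q) → (p → ¬q)) ∨ ¬◇(¬p ∨ ¬q)):
1. ¬((□(p → ¬q) → (p → ¬q)) ∨ ¬◇(¬p ∨ ¬q)), w0
2. ¬(□(p → ¬q) → (p → ¬q)), w0
3. ◇(¬p ∨ ¬q), w0
4. □(p → ¬q), w0
5. ¬(p → ¬q), w0
6. p, w0
7. q, w0
8. p → ¬q, w0
9. ¬q, w0
Accessibility: w0Rw0
Branch closes: q and ¬q both at w0.
All branches of the negation close; one closing branch shown above.

Valid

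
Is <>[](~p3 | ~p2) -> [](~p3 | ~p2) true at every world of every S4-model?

Tableau for the negation ~(<>[](~p3 | ~p2) -> [](~p3 | ~p2)):
1. ~(<>[](~p3 | ~p2) -> [](~p3 | ~p2)), 0
2. <>[](~p3 | ~p2), 0
3. ~[](~p3 | ~p2), 0
4. [](~p3 | ~p2), 1
5. ~p3 | ~p2, 1
6. ~p2, 1
7. ~(~p3 | ~p2), 2
8. p3, 2
9. p2, 2
Accessibility: 0R0, 0R1, 0R2, 1R1, 2R2
The negation has an open branch (countermodel exists).

Not valid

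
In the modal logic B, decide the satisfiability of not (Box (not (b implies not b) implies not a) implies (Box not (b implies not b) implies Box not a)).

1. not (Box (not (b implies not b) implies not a) implies (Box not (b implies not b) implies Box not a)), w0
2. Box (not (b implies not b) implies not a), w0
3. not (Box not (b implies not b) implies Box not a), w0
4. Box not (b implies not b), w0
5. not Box not a, w0
6. not (b implies not b) implies not a, w0
7. not (b implies not b), w0
8. b, w0
9. not a, w0
10. a, w1
11. not (b implies not b) implies not a, w1
12. not (b implies not b), w1
13. b, w1
14. b implies not b, w1
15. not b, w1
Accessibility: w0Rw0, w0Rw1, w1Rw0, w1Rw1
Branch closes: b and not b both at w1.
Every branch closes; the branch above is one of them.

No, unsatisfiable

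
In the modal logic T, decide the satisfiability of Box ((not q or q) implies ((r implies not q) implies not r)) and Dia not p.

1. Box ((not q or q) implies ((r implies not q) implies not r)) and Dia not p, u
2. Box ((not q or q) implies ((r implies not q) implies not r)), u
3. Dia not p, u
4. (not q or q) implies ((r implies not q) implies not r), u
5. (r implies not q) implies not r, u
6. not r, u
7. not p, v
8. (not q or q) implies ((r implies not q) implies not r), v
9. (r implies not q) implies not r, v
10. not r, v
Accessibility: uRu, uRv, vRv

Yes, satisfiable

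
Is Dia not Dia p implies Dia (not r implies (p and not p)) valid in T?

No, not valid

Tableau for the negation not (Dia not Dia p implies Dia (not r implies (p and not p))):
1. not (Dia not Dia p implies Dia (not r implies (p and not p))), w0
2. Dia not Dia p, w0   [neg-implies-rule on 1]
3. not Dia (not r implies (p and not p)), w0   [neg-implies-rule on 1]
4. not (not r implies (p and not p)), w0   [neg-Dia-rule on 3 via w0Rw0]
5. not r, w0   [neg-implies-rule on 4]
6. not (p and not p), w0   [neg-implies-rule on 4]
7. p, w0   [neg-and-rule on 6 (branches; this branch)]
8. not Dia p, w1   [Dia-rule on 2: fresh world w1, w0Rw1]
9. not (not r implies (p and not p)), w1   [neg-Dia-rule on 3 via w0Rw1]
10. not r, w1   [neg-implies-rule on 9]
11. not (p and not p), w1   [neg-implies-rule on 9]
12. not p, w1   [neg-Dia-rule on 8 via w1Rw1]
Accessibility: w0Rw0, w0Rw1, w1Rw1
The negation has an open branch (countermodel exists).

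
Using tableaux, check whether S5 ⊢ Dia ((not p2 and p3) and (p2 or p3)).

Tableau for the negation not Dia ((not p2 and p3) and (p2 or p3)):
1. not Dia ((not p2 and p3) and (p2 or p3)), 0
2. not ((not p2 and p3) and (p2 or p3)), 0   [neg-Dia-rule on 1 via 0R0]
3. not (p2 or p3), 0   [neg-and-rule on 2 (branches; this branch)]
4. not p2, 0   [neg-or-rule on 3]
5. not p3, 0   [neg-or-rule on 3]
Accessibility: 0R0
The negation has an open branch (countermodel exists).

No, not valid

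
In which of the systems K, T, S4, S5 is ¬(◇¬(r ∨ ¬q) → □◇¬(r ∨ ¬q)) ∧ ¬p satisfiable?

S4-tableau for the formula:
1. ¬(◇¬(r ∨ ¬q) → □◇¬(r ∨ ¬q)) ∧ ¬p, u
2. ¬(◇¬(r ∨ ¬q) → □◇¬(r ∨ ¬q)), u   [∧-rule on 1]
3. ¬p, u   [∧-rule on 1]
4. ◇¬(r ∨ ¬q), u   [¬→-rule on 2]
5. ¬□◇¬(r ∨ ¬q), u   [¬→-rule on 2]
6. ¬(r ∨ ¬q), v   [◇-rule on 4: fresh world v, uRv]
7. ¬r, v   [¬∨-rule on 6]
8. q, v   [¬∨-rule on 6]
9. ¬◇¬(r ∨ ¬q), w   [¬□-rule on 5: fresh world w, uRw]
10. r ∨ ¬q, w   [¬◇-rule on 9 via wRw]
11. ¬q, w   [∨-rule on 10 (branches; this branch)]
Accessibility: uRu, uRv, uRw, vRv, wRw
Complete open branch: satisfiable in S4, hence also in K, T (this S4-model is also a K-model and a T-model).
S5-tableau for the formula:
1. ¬(◇¬(r ∨ ¬q) → □◇¬(r ∨ ¬q)) ∧ ¬p, u
2. ¬(◇¬(r ∨ ¬q) → □◇¬(r ∨ ¬q)), u   [∧-rule on 1]
3. ¬p, u   [∧-rule on 1]
4. ◇¬(r ∨ ¬q), u   [¬→-rule on 2]
5. ¬□◇¬(r ∨ ¬q), u   [¬→-rule on 2]
6. ¬(r ∨ ¬q), v   [◇-rule on 4: fresh world v, uRv]
7. ¬r, v   [¬∨-rule on 6]
8. q, v   [¬∨-rule on 6]
9. ¬◇¬(r ∨ ¬q), w   [¬□-rule on 5: fresh world w, uRw]
10. r ∨ ¬q, u   [¬◇-rule on 9 via wRu]
11. r ∨ ¬q, v   [¬◇-rule on 9 via wRv]
12. r ∨ ¬q, w   [¬◇-rule on 9 via wRw]
13. ¬q, u   [∨-rule on 10 (branches; this branch)]
14. ¬q, v   [∨-rule on 11 (branches; this branch)]
Accessibility: uRu, uRv, uRw, vRu, vRv, vRw, wRu, wRv, wRw
Branch closes: q and ¬q both at v.
Every branch closes (one shown): unsatisfiable in S5.

K, T, S4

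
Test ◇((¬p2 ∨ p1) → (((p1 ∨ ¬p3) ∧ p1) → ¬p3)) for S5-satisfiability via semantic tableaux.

1. ◇((¬p2 ∨ p1) → (((p1 ∨ ¬p3) ∧ p1) → ¬p3)), w0
2. (¬p2 ∨ p1) → (((p1 ∨ ¬p3) ∧ p1) → ¬p3), w1
3. ((p1 ∨ ¬p3) ∧ p1) → ¬p3, w1
4. ¬p3, w1
Accessibility: w0Rw0, w0Rw1, w1Rw0, w1Rw1

Satisfiable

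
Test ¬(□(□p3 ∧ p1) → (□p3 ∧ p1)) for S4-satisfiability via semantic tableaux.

1. ¬(□(□p3 ∧ p1) → (□p3 ∧ p1)), w0
2. □(□p3 ∧ p1), w0
3. ¬(□p3 ∧ p1), w0
4. □p3 ∧ p1, w0
5. □p3, w0
6. p1, w0
7. p3, w0
8. ¬□p3, w0
9. ¬p3, w1
10. □p3 ∧ p1, w1
11. □p3, w1
12. p1, w1
13. p3, w1
Accessibility: w0Rw0, w0Rw1, w1Rw1
Branch closes: p3 and ¬p3 both at w1.
All branches of the tableau close; one closing branch shown above.

Unsatisfiable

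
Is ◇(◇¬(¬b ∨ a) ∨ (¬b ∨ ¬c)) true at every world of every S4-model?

Tableau for the negation ¬◇(◇¬(¬b ∨ a) ∨ (¬b ∨ ¬c)):
1. ¬◇(◇¬(¬b ∨ a) ∨ (¬b ∨ ¬c)), 0
2. ¬(◇¬(¬b ∨ a) ∨ (¬b ∨ ¬c)), 0
3. ¬◇¬(¬b ∨ a), 0
4. ¬(¬b ∨ ¬c), 0
5. b, 0
6. c, 0
7. ¬b ∨ a, 0
8. a, 0
Accessibility: 0R0
The negation has an open branch (countermodel exists).

Invalid (countermodel exists)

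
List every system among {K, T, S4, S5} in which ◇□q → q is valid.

S5

S4-tableau for the negation ¬(◇□q → q):
1. ¬(◇□q → q), u
2. ◇□q, u
3. ¬q, u
4. □q, v
5. q, v
Accessibility: uRu, uRv, vRv
Complete open branch: countermodel on an S4-frame, so not valid in S4, nor in K, T (the same frame is also a K-frame and a T-frame).
S5-tableau for the negation ¬(◇□q → q):
1. ¬(◇□q → q), u
2. ◇□q, u
3. ¬q, u
4. □q, v
5. q, u
Accessibility: uRu, uRv, vRu, vRv
Branch closes: q and ¬q both at u.
Every branch closes (one shown): valid in S5.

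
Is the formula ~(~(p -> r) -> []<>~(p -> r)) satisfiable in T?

1. ~(~(p -> r) -> []<>~(p -> r)), u
2. ~(p -> r), u   [~->-rule on 1]
3. ~[]<>~(p -> r), u   [~->-rule on 1]
4. p, u   [~->-rule on 2]
5. ~r, u   [~->-rule on 2]
6. ~<>~(p -> r), v   [~[]-rule on 3: fresh world v, uRv]
7. p -> r, v   [~<>-rule on 6 via vRv]
8. r, v   [->-rule on 7 (branches; this branch)]
Accessibility: uRu, uRv, vRv

Satisfiable (open branch found)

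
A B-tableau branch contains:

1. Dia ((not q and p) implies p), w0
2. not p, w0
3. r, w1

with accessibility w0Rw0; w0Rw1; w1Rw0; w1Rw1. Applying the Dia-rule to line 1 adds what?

a fresh world w2 with w0Rw2, and (not q and p) implies p at w2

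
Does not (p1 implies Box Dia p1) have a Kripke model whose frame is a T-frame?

1. not (p1 implies Box Dia p1), w0
2. p1, w0
3. not Box Dia p1, w0
4. not Dia p1, w1
5. not p1, w1
Accessibility: w0Rw0, w0Rw1, w1Rw1

Satisfiable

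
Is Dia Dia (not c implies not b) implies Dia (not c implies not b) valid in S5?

Tableau for the negation not (Dia Dia (not c implies not b) implies Dia (not c implies not b)):
1. not (Dia Dia (not c implies not b) implies Dia (not c implies not b)), 0
2. Dia Dia (not c implies not b), 0
3. not Dia (not c implies not b), 0
4. not (not c implies not b), 0
5. not c, 0
6. b, 0
7. Dia (not c implies not b), 1
8. not (not c implies not b), 1
9. not c, 1
10. b, 1
11. not c implies not b, 2
12. not (not c implies not b), 2
13. not c, 2
14. b, 2
15. not b, 2
Accessibility: 0R0, 0R1, 0R2, 1R0, 1R1, 1R2, 2R0, 2R1, 2R2
Branch closes: b and not b both at 2.
Every branch of the negation's tableau closes; the branch above is one of them.

Valid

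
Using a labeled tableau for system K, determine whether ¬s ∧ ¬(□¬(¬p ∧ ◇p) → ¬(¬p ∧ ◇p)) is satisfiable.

1. ¬s ∧ ¬(□¬(¬p ∧ ◇p) → ¬(¬p ∧ ◇p)), w0
2. ¬s, w0   [∧-rule on 1]
3. ¬(□¬(¬p ∧ ◇p) → ¬(¬p ∧ ◇p)), w0   [∧-rule on 1]
4. □¬(¬p ∧ ◇p), w0   [¬→-rule on 3]
5. ¬p ∧ ◇p, w0   [¬→-rule on 3]
6. ¬p, w0   [∧-rule on 5]
7. ◇p, w0   [∧-rule on 5]
8. p, w1   [◇-rule on 7: fresh world w1, w0Rw1]
9. ¬(¬p ∧ ◇p), w1   [□-rule on 4 via w0Rw1]
10. ¬◇p, w1   [¬∧-rule on 9 (branches; this branch)]
Accessibility: w0Rw1

Satisfiable (open branch found)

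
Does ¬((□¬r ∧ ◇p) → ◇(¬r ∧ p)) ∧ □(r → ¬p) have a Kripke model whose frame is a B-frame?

1. ¬((□¬r ∧ ◇p) → ◇(¬r ∧ p)) ∧ □(r → ¬p), 0
2. ¬((□¬r ∧ ◇p) → ◇(¬r ∧ p)), 0   [∧-rule on 1]
3. □(r → ¬p), 0   [∧-rule on 1]
4. □¬r ∧ ◇p, 0   [¬→-rule on 2]
5. ¬◇(¬r ∧ p), 0   [¬→-rule on 2]
6. □¬r, 0   [∧-rule on 4]
7. ◇p, 0   [∧-rule on 4]
8. r → ¬p, 0   [□-rule on 3 via 0R0]
9. ¬(¬r ∧ p), 0   [¬◇-rule on 5 via 0R0]
10. ¬r, 0   [□-rule on 6 via 0R0]
11. ¬p, 0   [→-rule on 8 (branches; this branch)]
12. p, 1   [◇-rule on 7: fresh world 1, 0R1]
13. r → ¬p, 1   [□-rule on 3 via 0R1]
14. ¬(¬r ∧ p), 1   [¬◇-rule on 5 via 0R1]
15. ¬r, 1   [□-rule on 6 via 0R1]
16. ¬p, 1   [¬∧-rule on 14 (branches; this branch)]
Accessibility: 0R0, 0R1, 1R0, 1R1
Branch closes: p and ¬p both at 1.
All branches of the tableau close; one closing branch shown above.

No, unsatisfiable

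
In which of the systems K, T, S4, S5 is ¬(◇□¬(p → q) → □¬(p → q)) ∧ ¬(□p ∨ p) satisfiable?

S4-tableau for the formula:
1. ¬(◇□¬(p → q) → □¬(p → q)) ∧ ¬(□p ∨ p), 0
2. ¬(◇□¬(p → q) → □¬(p → q)), 0
3. ¬(□p ∨ p), 0
4. ◇□¬(p → q), 0
5. ¬□¬(p → q), 0
6. ¬□p, 0
7. ¬p, 0
8. □¬(p → q), 1
9. ¬(p → q), 1
10. p, 1
11. ¬q, 1
12. p → q, 2
13. q, 2
14. ¬p, 3
Accessibility: 0R0, 0R1, 0R2, 0R3, 1R1, 2R2, 3R3
Complete open branch: satisfiable in S4, hence also in K, T (this S4-model is also a K-model and a T-model).
S5-tableau for the formula:
1. ¬(◇□¬(p → q) → □¬(p → q)) ∧ ¬(□p ∨ p), 0
2. ¬(◇□¬(p → q) → □¬(p → q)), 0
3. ¬(□p ∨ p), 0
4. ◇□¬(p → q), 0
5. ¬□¬(p → q), 0
6. ¬□p, 0
7. ¬p, 0
8. □¬(p → q), 1
9. ¬(p → q), 0
10. p, 0
11. ¬q, 0
Accessibility: 0R0, 0R1, 1R0, 1R1
Branch closes: p and ¬p both at 0.
Every branch closes (one shown): unsatisfiable in S5.

K, T, S4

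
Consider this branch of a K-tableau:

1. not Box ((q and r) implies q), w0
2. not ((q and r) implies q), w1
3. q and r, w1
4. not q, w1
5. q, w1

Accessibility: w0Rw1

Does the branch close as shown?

Yes, closed

Both q and not q appear at w1.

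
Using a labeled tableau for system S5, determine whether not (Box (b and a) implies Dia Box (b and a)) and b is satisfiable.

1. not (Box (b and a) implies Dia Box (b and a)) and b, 0
2. not (Box (b and a) implies Dia Box (b and a)), 0
3. b, 0
4. Box (b and a), 0
5. not Dia Box (b and a), 0
6. b and a, 0
7. a, 0
8. not Box (b and a), 0
9. not (b and a), 1
10. b and a, 1
11. b, 1
12. a, 1
13. not Box (b and a), 1
14. not a, 1
Accessibility: 0R0, 0R1, 1R0, 1R1
Branch closes: a and not a both at 1.
(One branch shown.) All branches close.

Unsatisfiable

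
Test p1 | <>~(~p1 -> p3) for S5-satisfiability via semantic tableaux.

Yes, satisfiable

1. p1 | <>~(~p1 -> p3), u
2. <>~(~p1 -> p3), u
3. ~(~p1 -> p3), v
4. ~p1, v
5. ~p3, v
Accessibility: uRu, uRv, vRu, vRv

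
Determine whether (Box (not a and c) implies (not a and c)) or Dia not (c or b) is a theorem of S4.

Tableau for the negation not ((Box (not a and c) implies (not a and c)) or Dia not (c or b)):
1. not ((Box (not a and c) implies (not a and c)) or Dia not (c or b)), u
2. not (Box (not a and c) implies (not a and c)), u
3. not Dia not (c or b), u
4. Box (not a and c), u
5. not (not a and c), u
6. c or b, u
7. not a and c, u
8. not a, u
9. c, u
10. not c, u
Accessibility: uRu
Branch closes: c and not c both at u.
All branches of the negation close; one closing branch shown above.

Valid in S4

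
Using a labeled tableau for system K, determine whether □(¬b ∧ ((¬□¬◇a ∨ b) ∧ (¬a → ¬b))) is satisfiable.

1. □(¬b ∧ ((¬□¬◇a ∨ b) ∧ (¬a → ¬b))), u

Satisfiable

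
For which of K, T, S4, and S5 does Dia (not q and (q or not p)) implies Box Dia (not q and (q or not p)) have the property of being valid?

S5

S5-tableau for the negation not (Dia (not q and (q or not p)) implies Box Dia (not q and (q or not p))):
1. not (Dia (not q and (q or not p)) implies Box Dia (not q and (q or not p))), 0
2. Dia (not q and (q or not p)), 0   [neg-implies-rule on 1]
3. not Box Dia (not q and (q or not p)), 0   [neg-implies-rule on 1]
4. not q and (q or not p), 1   [Dia-rule on 2: fresh world 1, 0R1]
5. not q, 1   [and-rule on 4]
6. q or not p, 1   [and-rule on 4]
7. not p, 1   [or-rule on 6 (branches; this branch)]
8. not Dia (not q and (q or not p)), 2   [neg-Box-rule on 3: fresh world 2, 0R2]
9. not (not q and (q or not p)), 0   [neg-Dia-rule on 8 via 2R0]
10. not (not q and (q or not p)), 1   [neg-Dia-rule on 8 via 2R1]
11. not (not q and (q or not p)), 2   [neg-Dia-rule on 8 via 2R2]
12. not (q or not p), 0   [neg-and-rule on 9 (branches; this branch)]
13. not q, 0   [neg-or-rule on 12]
14. p, 0   [neg-or-rule on 12]
15. not (q or not p), 1   [neg-and-rule on 10 (branches; this branch)]
16. p, 1   [neg-or-rule on 15]
Accessibility: 0R0, 0R1, 0R2, 1R0, 1R1, 1R2, 2R0, 2R1, 2R2
Branch closes: p and not p both at 1.
Every branch closes (one shown): valid in S5.
S4-tableau for the negation not (Dia (not q and (q or not p)) implies Box Dia (not q and (q or not p))):
1. not (Dia (not q and (q or not p)) implies Box Dia (not q and (q or not p))), 0
2. Dia (not q and (q or not p)), 0   [neg-implies-rule on 1]
3. not Box Dia (not q and (q or not p)), 0   [neg-implies-rule on 1]
4. not q and (q or not p), 1   [Dia-rule on 2: fresh world 1, 0R1]
5. not q, 1   [and-rule on 4]
6. q or not p, 1   [and-rule on 4]
7. not p, 1   [or-rule on 6 (branches; this branch)]
8. not Dia (not q and (q or not p)), 2   [neg-Box-rule on 3: fresh world 2, 0R2]
9. not (not q and (q or not p)), 2   [neg-Dia-rule on 8 via 2R2]
10. not (q or not p), 2   [neg-and-rule on 9 (branches; this branch)]
11. not q, 2   [neg-or-rule on 10]
12. p, 2   [neg-or-rule on 10]
Accessibility: 0R0, 0R1, 0R2, 1R1, 2R2
Complete open branch: countermodel on an S4-frame, so not valid in S4, nor in K, T (the same frame is also a K-frame and a T-frame).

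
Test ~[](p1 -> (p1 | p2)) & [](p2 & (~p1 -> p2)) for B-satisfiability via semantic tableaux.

Unsatisfiable

1. ~[](p1 -> (p1 | p2)) & [](p2 & (~p1 -> p2)), 0
2. ~[](p1 -> (p1 | p2)), 0
3. [](p2 & (~p1 -> p2)), 0
4. p2 & (~p1 -> p2), 0
5. p2, 0
6. ~p1 -> p2, 0
7. ~(p1 -> (p1 | p2)), 1
8. p1, 1
9. ~(p1 | p2), 1
10. ~p1, 1
11. ~p2, 1
Accessibility: 0R0, 0R1, 1R0, 1R1
Branch closes: p1 and ~p1 both at 1.
All branches of the tableau close; one closing branch shown above.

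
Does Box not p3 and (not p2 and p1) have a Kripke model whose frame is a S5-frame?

1. Box not p3 and (not p2 and p1), w0
2. Box not p3, w0   [and-rule on 1]
3. not p2 and p1, w0   [and-rule on 1]
4. not p2, w0   [and-rule on 3]
5. p1, w0   [and-rule on 3]
6. not p3, w0   [Box-rule on 2 via w0Rw0]
Accessibility: w0Rw0

Satisfiable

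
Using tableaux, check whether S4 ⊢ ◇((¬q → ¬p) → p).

Tableau for the negation ¬◇((¬q → ¬p) → p):
1. ¬◇((¬q → ¬p) → p), u
2. ¬((¬q → ¬p) → p), u   [¬◇-rule on 1 via uRu]
3. ¬q → ¬p, u   [¬→-rule on 2]
4. ¬p, u   [¬→-rule on 2]
Accessibility: uRu
The negation has an open branch (countermodel exists).

No, not valid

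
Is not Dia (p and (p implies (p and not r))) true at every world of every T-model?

Tableau for the negation Dia (p and (p implies (p and not r))):
1. Dia (p and (p implies (p and not r))), 0
2. p and (p implies (p and not r)), 1
3. p, 1
4. p implies (p and not r), 1
5. p and not r, 1
6. not r, 1
Accessibility: 0R0, 0R1, 1R1
The negation has an open branch (countermodel exists).

Invalid (countermodel exists)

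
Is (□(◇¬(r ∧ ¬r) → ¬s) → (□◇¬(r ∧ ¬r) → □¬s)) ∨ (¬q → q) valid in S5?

Valid in S5

Tableau for the negation ¬((□(◇¬(r ∧ ¬r) → ¬s) → (□◇¬(r ∧ ¬r) → □¬s)) ∨ (¬q → q)):
1. ¬((□(◇¬(r ∧ ¬r) → ¬s) → (□◇¬(r ∧ ¬r) → □¬s)) ∨ (¬q → q)), 0
2. ¬(□(◇¬(r ∧ ¬r) → ¬s) → (□◇¬(r ∧ ¬r) → □¬s)), 0   [¬∨-rule on 1]
3. ¬(¬q → q), 0   [¬∨-rule on 1]
4. □(◇¬(r ∧ ¬r) → ¬s), 0   [¬→-rule on 2]
5. ¬(□◇¬(r ∧ ¬r) → □¬s), 0   [¬→-rule on 2]
6. ¬q, 0   [¬→-rule on 3]
7. □◇¬(r ∧ ¬r), 0   [¬→-rule on 5]
8. ¬□¬s, 0   [¬→-rule on 5]
9. ◇¬(r ∧ ¬r) → ¬s, 0   [□-rule on 4 via 0R0]
10. ◇¬(r ∧ ¬r), 0   [□-rule on 7 via 0R0]
11. ¬s, 0   [→-rule on 9 (branches; this branch)]
12. s, 1   [¬□-rule on 8: fresh world 1, 0R1]
13. ◇¬(r ∧ ¬r) → ¬s, 1   [□-rule on 4 via 0R1]
14. ◇¬(r ∧ ¬r), 1   [□-rule on 7 via 0R1]
15. ¬◇¬(r ∧ ¬r), 1   [→-rule on 13 (branches; this branch)]
16. r ∧ ¬r, 0   [¬◇-rule on 15 via 1R0]
17. r, 0   [∧-rule on 16]
18. ¬r, 0   [∧-rule on 16]
Accessibility: 0R0, 0R1, 1R0, 1R1
Branch closes: r and ¬r both at 0.
All branches of the negation close; one closing branch shown above.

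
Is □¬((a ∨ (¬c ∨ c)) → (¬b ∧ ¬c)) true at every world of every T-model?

Tableau for the negation ¬□¬((a ∨ (¬c ∨ c)) → (¬b ∧ ¬c)):
1. ¬□¬((a ∨ (¬c ∨ c)) → (¬b ∧ ¬c)), 0
2. (a ∨ (¬c ∨ c)) → (¬b ∧ ¬c), 1
3. ¬b ∧ ¬c, 1
4. ¬b, 1
5. ¬c, 1
Accessibility: 0R0, 0R1, 1R1
The negation has an open branch (countermodel exists).

Invalid (countermodel exists)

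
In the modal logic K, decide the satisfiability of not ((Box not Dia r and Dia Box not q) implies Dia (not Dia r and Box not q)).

Unsatisfiable

1. not ((Box not Dia r and Dia Box not q) implies Dia (not Dia r and Box not q)), u
2. Box not Dia r and Dia Box not q, u
3. not Dia (not Dia r and Box not q), u
4. Box not Dia r, u
5. Dia Box not q, u
6. Box not q, v
7. not (not Dia r and Box not q), v
8. not Dia r, v
9. Dia r, v
10. r, w
11. not q, w
12. not r, w
Accessibility: uRv, vRw
Branch closes: r and not r both at w.
(One branch shown.) All branches close.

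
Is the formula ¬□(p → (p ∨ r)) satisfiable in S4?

No, unsatisfiable

1. ¬□(p → (p ∨ r)), u
2. ¬(p → (p ∨ r)), v
3. p, v
4. ¬(p ∨ r), v
5. ¬p, v
6. ¬r, v
Accessibility: uRu, uRv, vRv
Branch closes: p and ¬p both at v.
Every branch closes; the branch above is one of them.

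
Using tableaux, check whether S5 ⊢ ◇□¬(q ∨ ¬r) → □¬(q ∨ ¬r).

Tableau for the negation ¬(◇□¬(q ∨ ¬r) → □¬(q ∨ ¬r)):
1. ¬(◇□¬(q ∨ ¬r) → □¬(q ∨ ¬r)), u
2. ◇□¬(q ∨ ¬r), u   [¬→-rule on 1]
3. ¬□¬(q ∨ ¬r), u   [¬→-rule on 1]
4. □¬(q ∨ ¬r), v   [◇-rule on 2: fresh world v, uRv]
5. ¬(q ∨ ¬r), u   [□-rule on 4 via vRu]
6. ¬q, u   [¬∨-rule on 5]
7. r, u   [¬∨-rule on 5]
8. ¬(q ∨ ¬r), v   [□-rule on 4 via vRv]
9. ¬q, v   [¬∨-rule on 8]
10. r, v   [¬∨-rule on 8]
11. q ∨ ¬r, w   [¬□-rule on 3: fresh world w, uRw]
12. ¬(q ∨ ¬r), w   [□-rule on 4 via vRw]
13. ¬q, w   [¬∨-rule on 12]
14. r, w   [¬∨-rule on 12]
15. ¬r, w   [∨-rule on 11 (branches; this branch)]
Accessibility: uRu, uRv, uRw, vRu, vRv, vRw, wRu, wRv, wRw
Branch closes: r and ¬r both at w.
Every branch of the negation's tableau closes; the branch above is one of them.

Valid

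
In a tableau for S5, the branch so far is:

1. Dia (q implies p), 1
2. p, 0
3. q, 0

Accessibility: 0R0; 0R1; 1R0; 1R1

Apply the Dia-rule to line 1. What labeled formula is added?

a fresh world 2 with 1R2, and q implies p at 2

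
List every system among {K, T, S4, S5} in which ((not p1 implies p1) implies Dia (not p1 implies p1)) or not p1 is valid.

K-tableau for the negation not (((not p1 implies p1) implies Dia (not p1 implies p1)) or not p1):
1. not (((not p1 implies p1) implies Dia (not p1 implies p1)) or not p1), w0
2. not ((not p1 implies p1) implies Dia (not p1 implies p1)), w0   [neg-or-rule on 1]
3. p1, w0   [neg-or-rule on 1]
4. not p1 implies p1, w0   [neg-implies-rule on 2]
5. not Dia (not p1 implies p1), w0   [neg-implies-rule on 2]
Complete open branch: countermodel on a K-frame, so not valid in K.
T-tableau for the negation not (((not p1 implies p1) implies Dia (not p1 implies p1)) or not p1):
1. not (((not p1 implies p1) implies Dia (not p1 implies p1)) or not p1), w0
2. not ((not p1 implies p1) implies Dia (not p1 implies p1)), w0   [neg-or-rule on 1]
3. p1, w0   [neg-or-rule on 1]
4. not p1 implies p1, w0   [neg-implies-rule on 2]
5. not Dia (not p1 implies p1), w0   [neg-implies-rule on 2]
6. not (not p1 implies p1), w0   [neg-Dia-rule on 5 via w0Rw0]
7. not p1, w0   [neg-implies-rule on 6]
Accessibility: w0Rw0
Branch closes: p1 and not p1 both at w0.
Every branch closes (one shown): valid in T, hence also in S4, S5 (every theorem of T is a theorem of S4 and S5).

T, S4, S5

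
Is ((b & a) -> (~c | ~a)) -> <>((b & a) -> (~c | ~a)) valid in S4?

Valid in S4

Tableau for the negation ~(((b & a) -> (~c | ~a)) -> <>((b & a) -> (~c | ~a))):
1. ~(((b & a) -> (~c | ~a)) -> <>((b & a) -> (~c | ~a))), w0
2. (b & a) -> (~c | ~a), w0
3. ~<>((b & a) -> (~c | ~a)), w0
4. ~((b & a) -> (~c | ~a)), w0
5. b & a, w0
6. ~(~c | ~a), w0
7. b, w0
8. a, w0
9. c, w0
10. ~c | ~a, w0
11. ~a, w0
Accessibility: w0Rw0
Branch closes: a and ~a both at w0.
All branches of the negation close; one closing branch shown above.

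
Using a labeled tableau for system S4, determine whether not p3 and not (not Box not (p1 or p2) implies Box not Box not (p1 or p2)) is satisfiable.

1. not p3 and not (not Box not (p1 or p2) implies Box not Box not (p1 or p2)), w0
2. not p3, w0
3. not (not Box not (p1 or p2) implies Box not Box not (p1 or p2)), w0
4. not Box not (p1 or p2), w0
5. not Box not Box not (p1 or p2), w0
6. p1 or p2, w1
7. p2, w1
8. Box not (p1 or p2), w2
9. not (p1 or p2), w2
10. not p1, w2
11. not p2, w2
Accessibility: w0Rw0, w0Rw1, w0Rw2, w1Rw1, w2Rw2

Yes, satisfiable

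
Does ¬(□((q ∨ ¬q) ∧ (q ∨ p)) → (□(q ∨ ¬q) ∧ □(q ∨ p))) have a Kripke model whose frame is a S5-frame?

1. ¬(□((q ∨ ¬q) ∧ (q ∨ p)) → (□(q ∨ ¬q) ∧ □(q ∨ p))), w0
2. □((q ∨ ¬q) ∧ (q ∨ p)), w0   [¬→-rule on 1]
3. ¬(□(q ∨ ¬q) ∧ □(q ∨ p)), w0   [¬→-rule on 1]
4. (q ∨ ¬q) ∧ (q ∨ p), w0   [□-rule on 2 via w0Rw0]
5. q ∨ ¬q, w0   [∧-rule on 4]
6. q ∨ p, w0   [∧-rule on 4]
7. ¬□(q ∨ p), w0   [¬∧-rule on 3 (branches; this branch)]
8. ¬q, w0   [∨-rule on 5 (branches; this branch)]
9. p, w0   [∨-rule on 6 (branches; this branch)]
10. ¬(q ∨ p), w1   [¬□-rule on 7: fresh world w1, w0Rw1]
11. ¬q, w1   [¬∨-rule on 10]
12. ¬p, w1   [¬∨-rule on 10]
13. (q ∨ ¬q) ∧ (q ∨ p), w1   [□-rule on 2 via w0Rw1]
14. q ∨ ¬q, w1   [∧-rule on 13]
15. q ∨ p, w1   [∧-rule on 13]
16. p, w1   [∨-rule on 15 (branches; this branch)]
Accessibility: w0Rw0, w0Rw1, w1Rw0, w1Rw1
Branch closes: p and ¬p both at w1.
Every branch closes; the branch above is one of them.

No, unsatisfiable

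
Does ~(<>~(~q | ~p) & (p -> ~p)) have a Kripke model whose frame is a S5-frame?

1. ~(<>~(~q | ~p) & (p -> ~p)), 0
2. ~(p -> ~p), 0
3. p, 0
Accessibility: 0R0

Yes, satisfiable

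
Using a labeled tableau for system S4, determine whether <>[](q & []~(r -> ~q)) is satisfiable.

1. <>[](q & []~(r -> ~q)), 0
2. [](q & []~(r -> ~q)), 1
3. q & []~(r -> ~q), 1
4. q, 1
5. []~(r -> ~q), 1
6. ~(r -> ~q), 1
7. r, 1
Accessibility: 0R0, 0R1, 1R1

Satisfiable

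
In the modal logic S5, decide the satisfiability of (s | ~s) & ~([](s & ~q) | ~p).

1. (s | ~s) & ~([](s & ~q) | ~p), 0
2. s | ~s, 0   [&-rule on 1]
3. ~([](s & ~q) | ~p), 0   [&-rule on 1]
4. ~[](s & ~q), 0   [~|-rule on 3]
5. p, 0   [~|-rule on 3]
6. ~s, 0   [|-rule on 2 (branches; this branch)]
7. ~(s & ~q), 1   [~[]-rule on 4: fresh world 1, 0R1]
8. q, 1   [~&-rule on 7 (branches; this branch)]
Accessibility: 0R0, 0R1, 1R0, 1R1

Satisfiable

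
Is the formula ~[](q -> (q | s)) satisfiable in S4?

1. ~[](q -> (q | s)), 0
2. ~(q -> (q | s)), 1
3. q, 1
4. ~(q | s), 1
5. ~q, 1
6. ~s, 1
Accessibility: 0R0, 0R1, 1R1
Branch closes: q and ~q both at 1.
All branches of the tableau close; one closing branch shown above.

Unsatisfiable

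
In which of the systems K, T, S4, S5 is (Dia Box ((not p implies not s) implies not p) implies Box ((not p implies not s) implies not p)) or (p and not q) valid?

S5-tableau for the negation not ((Dia Box ((not p implies not s) implies not p) implies Box ((not p implies not s) implies not p)) or (p and not q)):
1. not ((Dia Box ((not p implies not s) implies not p) implies Box ((not p implies not s) implies not p)) or (p and not q)), w0
2. not (Dia Box ((not p implies not s) implies not p) implies Box ((not p implies not s) implies not p)), w0   [neg-or-rule on 1]
3. not (p and not q), w0   [neg-or-rule on 1]
4. Dia Box ((not p implies not s) implies not p), w0   [neg-implies-rule on 2]
5. not Box ((not p implies not s) implies not p), w0   [neg-implies-rule on 2]
6. q, w0   [neg-and-rule on 3 (branches; this branch)]
7. Box ((not p implies not s) implies not p), w1   [Dia-rule on 4: fresh world w1, w0Rw1]
8. (not p implies not s) implies not p, w0   [Box-rule on 7 via w1Rw0]
9. (not p implies not s) implies not p, w1   [Box-rule on 7 via w1Rw1]
10. not (not p implies not s), w0   [implies-rule on 8 (branches; this branch)]
11. not p, w0   [neg-implies-rule on 10]
12. s, w0   [neg-implies-rule on 10]
13. not (not p implies not s), w1   [implies-rule on 9 (branches; this branch)]
14. not p, w1   [neg-implies-rule on 13]
15. s, w1   [neg-implies-rule on 13]
16. not ((not p implies not s) implies not p), w2   [neg-Box-rule on 5: fresh world w2, w0Rw2]
17. not p implies not s, w2   [neg-implies-rule on 16]
18. p, w2   [neg-implies-rule on 16]
19. (not p implies not s) implies not p, w2   [Box-rule on 7 via w1Rw2]
20. not s, w2   [implies-rule on 17 (branches; this branch)]
21. not (not p implies not s), w2   [implies-rule on 19 (branches; this branch)]
22. not p, w2   [neg-implies-rule on 21]
23. s, w2   [neg-implies-rule on 21]
Accessibility: w0Rw0, w0Rw1, w0Rw2, w1Rw0, w1Rw1, w1Rw2, w2Rw0, w2Rw1, w2Rw2
Branch closes: p and not p both at w2.
Every branch closes (one shown): valid in S5.
S4-tableau for the negation not ((Dia Box ((not p implies not s) implies not p) implies Box ((not p implies not s) implies not p)) or (p and not q)):
1. not ((Dia Box ((not p implies not s) implies not p) implies Box ((not p implies not s) implies not p)) or (p and not q)), w0
2. not (Dia Box ((not p implies not s) implies not p) implies Box ((not p implies not s) implies not p)), w0   [neg-or-rule on 1]
3. not (p and not q), w0   [neg-or-rule on 1]
4. Dia Box ((not p implies not s) implies not p), w0   [neg-implies-rule on 2]
5. not Box ((not p implies not s) implies not p), w0   [neg-implies-rule on 2]
6. q, w0   [neg-and-rule on 3 (branches; this branch)]
7. Box ((not p implies not s) implies not p), w1   [Dia-rule on 4: fresh world w1, w0Rw1]
8. (not p implies not s) implies not p, w1   [Box-rule on 7 via w1Rw1]
9. not p, w1   [implies-rule on 8 (branches; this branch)]
10. not ((not p implies not s) implies not p), w2   [neg-Box-rule on 5: fresh world w2, w0Rw2]
11. not p implies not s, w2   [neg-implies-rule on 10]
12. p, w2   [neg-implies-rule on 10]
13. not s, w2   [implies-rule on 11 (branches; this branch)]
Accessibility: w0Rw0, w0Rw1, w0Rw2, w1Rw1, w2Rw2
Complete open branch: countermodel on an S4-frame, so not valid in S4, nor in K, T (the same frame is also a K-frame and a T-frame).

S5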